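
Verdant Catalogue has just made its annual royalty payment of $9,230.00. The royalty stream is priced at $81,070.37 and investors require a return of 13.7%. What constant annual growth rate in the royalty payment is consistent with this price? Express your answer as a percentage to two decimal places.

P = D₀(1+g)/(r−g) ⇒ P(r−g) = D₀(1+g) ⇒ g(P+D₀) = P·r − D₀
g = (P·r − D₀)/(P + D₀) = ($81,070.37×0.137 − $9,230.00) / ($81,070.37 + $9,230.00) = 0.020782

2.08%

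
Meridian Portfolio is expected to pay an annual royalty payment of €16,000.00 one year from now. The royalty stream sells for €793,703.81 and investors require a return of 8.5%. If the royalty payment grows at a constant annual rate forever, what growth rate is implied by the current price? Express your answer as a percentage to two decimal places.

6.48%

P = D₁/(r−g) ⇒ g = r − D₁/P = 0.085 − €16,000.00/€793,703.81 = 0.064841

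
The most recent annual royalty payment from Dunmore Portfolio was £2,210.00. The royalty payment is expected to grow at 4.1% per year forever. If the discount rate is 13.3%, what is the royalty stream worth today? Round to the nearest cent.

£25006.63

D₁ = D₀ × (1 + g) = £2,210.00 × 1.041 = £2,300.6100
Growing perpetuity: P = D₁ / (r − g) = £2,300.6100 / (0.133 − 0.041) = £25,006.63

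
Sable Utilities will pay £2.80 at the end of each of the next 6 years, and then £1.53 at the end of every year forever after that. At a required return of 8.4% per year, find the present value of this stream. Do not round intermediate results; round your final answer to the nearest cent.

PV of 6-year annuity: £2.80 × [1 − (1+0.084)^−6] / 0.084 = 12.78848
Perpetuity value at year 6: £1.53 / 0.084 = 18.21429
PV of perpetuity: 18.21429 / (1+0.084)^6 = 11.22630
Total PV = 12.78848 + 11.22630 = 24.01477

£24.01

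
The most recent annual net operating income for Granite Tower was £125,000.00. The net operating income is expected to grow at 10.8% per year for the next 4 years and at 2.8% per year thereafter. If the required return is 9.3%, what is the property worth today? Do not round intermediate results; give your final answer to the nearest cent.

D_1 = 138500.00000
D_2 = 153458.00000
D_3 = 170031.46400
D_4 = 188394.86211
Terminal value at year 4: TV = D_4×(1+g_2)/(r−g_2) = 193669.91825/0.065 = 2979537.20386
P_0 = D_1/(1+r)^1 + D_2/(1+r)^2 + D_3/(1+r)^3 + D_4/(1+r)^4 + TV/(1+r)^4
    = 126715.46203 + 128454.46654 + 130217.33662 + 132004.39980 + 2087700.35371 = 2605092.01870

£2605092.02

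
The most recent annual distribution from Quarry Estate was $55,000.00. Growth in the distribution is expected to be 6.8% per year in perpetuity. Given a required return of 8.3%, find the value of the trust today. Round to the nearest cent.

$3916000.00

D₁ = D₀ × (1 + g) = $55,000.00 × 1.068 = $58,740.0000
Growing perpetuity: P = D₁ / (r − g) = $58,740.0000 / (0.083 − 0.068) = $3,916,000.00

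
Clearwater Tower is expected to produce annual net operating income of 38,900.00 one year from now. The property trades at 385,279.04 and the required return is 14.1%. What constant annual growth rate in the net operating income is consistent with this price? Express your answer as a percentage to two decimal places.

P = D₁/(r−g) ⇒ g = r − D₁/P = 0.141 − 38,900.00/385,279.04 = 0.040034

4.00%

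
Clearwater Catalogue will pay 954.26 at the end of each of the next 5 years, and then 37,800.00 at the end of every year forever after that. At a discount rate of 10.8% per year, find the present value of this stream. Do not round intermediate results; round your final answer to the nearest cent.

213134.03

PV of 5-year annuity: 954.26 × [1 − (1+0.108)^−5] / 0.108 = 3544.66276
Perpetuity value at year 5: 37,800.00 / 0.108 = 350000.00000
PV of perpetuity: 350000.00000 / (1+0.108)^5 = 209589.36525
Total PV = 3544.66276 + 209589.36525 = 213134.02801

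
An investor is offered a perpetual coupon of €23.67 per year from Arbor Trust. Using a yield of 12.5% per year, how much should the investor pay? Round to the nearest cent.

Level perpetuity: PV = C / r = €23.67 / 0.125 = €189.36

€189.36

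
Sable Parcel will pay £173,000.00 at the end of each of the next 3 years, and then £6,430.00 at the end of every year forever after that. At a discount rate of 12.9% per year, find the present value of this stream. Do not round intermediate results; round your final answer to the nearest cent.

£443810.93

PV of 3-year annuity: £173,000.00 × [1 − (1+0.129)^−3] / 0.129 = 409173.99449
Perpetuity value at year 3: £6,430.00 / 0.129 = 49844.96124
PV of perpetuity: 49844.96124 / (1+0.129)^3 = 34636.93358
Total PV = 409173.99449 + 34636.93358 = 443810.92808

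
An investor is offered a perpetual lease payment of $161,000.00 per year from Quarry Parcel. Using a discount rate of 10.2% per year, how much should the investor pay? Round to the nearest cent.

Level perpetuity: PV = C / r = $161,000.00 / 0.102 = $1,578,431.37

$1578431.37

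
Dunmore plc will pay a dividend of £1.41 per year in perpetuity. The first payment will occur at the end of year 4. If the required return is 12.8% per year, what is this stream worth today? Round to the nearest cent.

£7.68

Value at end of year 3: C / r = £1.41 / 0.128 = £11.0156
Discount to today: PV = £11.0156 / (1 + 0.128)^3 = £11.0156 / 1.435249 = £7.68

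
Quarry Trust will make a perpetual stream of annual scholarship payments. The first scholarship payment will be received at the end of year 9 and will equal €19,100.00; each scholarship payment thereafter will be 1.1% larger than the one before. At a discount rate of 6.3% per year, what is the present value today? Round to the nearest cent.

€225301.41

Value at end of year 8: C₁ / (r − g) = €19,100.00 / (0.063 − 0.011) = €367,307.6923
Discount to today: PV = €367,307.6923 / (1 + 0.063)^8 = €367,307.6923 / 1.630295 = €225,301.41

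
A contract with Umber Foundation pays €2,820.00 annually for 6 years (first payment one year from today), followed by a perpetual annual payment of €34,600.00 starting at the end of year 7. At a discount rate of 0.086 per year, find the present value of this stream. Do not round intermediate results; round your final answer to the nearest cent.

PV of 6-year annuity: €2,820.00 × [1 − (1+0.086)^−6] / 0.086 = 12802.58884
Perpetuity value at year 6: €34,600.00 / 0.086 = 402325.58140
PV of perpetuity: 402325.58140 / (1+0.086)^6 = 245244.17226
Total PV = 12802.58884 + 245244.17226 = 258046.76110

€258046.76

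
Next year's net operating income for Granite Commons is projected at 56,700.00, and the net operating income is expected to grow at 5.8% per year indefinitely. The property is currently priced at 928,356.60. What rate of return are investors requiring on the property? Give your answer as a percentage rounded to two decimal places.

11.91%

P = D₁/(r − g) ⇒ r = D₁/P + g = 56,700.0000/928,356.60 + 0.058 = 0.061076 + 0.058 = 0.119076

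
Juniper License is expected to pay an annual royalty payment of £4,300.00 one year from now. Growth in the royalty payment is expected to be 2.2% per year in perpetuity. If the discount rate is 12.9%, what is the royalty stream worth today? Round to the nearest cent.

£40186.92

Growing perpetuity: P = D₁ / (r − g) = £4,300.0000 / (0.129 − 0.022) = £40,186.92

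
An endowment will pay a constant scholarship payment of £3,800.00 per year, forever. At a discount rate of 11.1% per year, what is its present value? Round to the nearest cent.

Level perpetuity: PV = C / r = £3,800.00 / 0.111 = £34,234.23

£34234.23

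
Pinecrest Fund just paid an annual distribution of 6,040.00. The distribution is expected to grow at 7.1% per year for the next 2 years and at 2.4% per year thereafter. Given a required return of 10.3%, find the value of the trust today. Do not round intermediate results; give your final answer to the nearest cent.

85373.22

D_1 = 6468.84000
D_2 = 6928.12764
Terminal value at year 2: TV = D_2×(1+g_2)/(r−g_2) = 7094.40270/0.079 = 89802.56587
P_0 = D_1/(1+r)^1 + D_2/(1+r)^2 + TV/(1+r)^2
    = 5864.76881 + 5694.62139 + 73813.82668 = 85373.21689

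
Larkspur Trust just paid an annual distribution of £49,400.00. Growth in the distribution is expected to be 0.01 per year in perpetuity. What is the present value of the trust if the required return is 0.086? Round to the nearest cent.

£656500.00

D₁ = D₀ × (1 + g) = £49,400.00 × 1.01 = £49,894.0000
Growing perpetuity: P = D₁ / (r − g) = £49,894.0000 / (0.086 − 0.01) = £656,500.00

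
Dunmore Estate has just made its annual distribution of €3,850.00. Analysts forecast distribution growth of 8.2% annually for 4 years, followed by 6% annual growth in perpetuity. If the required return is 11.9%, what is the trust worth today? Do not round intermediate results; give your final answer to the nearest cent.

€74633.28

D_1 = 4165.70000
D_2 = 4507.28740
D_3 = 4876.88497
D_4 = 5276.78953
Terminal value at year 4: TV = D_4×(1+g_2)/(r−g_2) = 5593.39691/0.059 = 94803.33739
P_0 = D_1/(1+r)^1 + D_2/(1+r)^2 + D_3/(1+r)^3 + D_4/(1+r)^4 + TV/(1+r)^4
    = 3722.69884 + 3599.60692 + 3480.58506 + 3365.49869 + 60464.89181 = 74633.28132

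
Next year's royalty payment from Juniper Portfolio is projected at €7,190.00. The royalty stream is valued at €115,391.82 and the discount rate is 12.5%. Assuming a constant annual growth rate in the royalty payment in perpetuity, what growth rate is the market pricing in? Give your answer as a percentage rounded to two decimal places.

6.27%

P = D₁/(r−g) ⇒ g = r − D₁/P = 0.125 − €7,190.00/€115,391.82 = 0.062691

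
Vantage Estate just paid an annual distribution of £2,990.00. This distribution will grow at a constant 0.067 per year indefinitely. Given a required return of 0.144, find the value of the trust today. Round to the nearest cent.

£41432.86

D₁ = D₀ × (1 + g) = £2,990.00 × 1.067 = £3,190.3300
Growing perpetuity: P = D₁ / (r − g) = £3,190.3300 / (0.144 − 0.067) = £41,432.86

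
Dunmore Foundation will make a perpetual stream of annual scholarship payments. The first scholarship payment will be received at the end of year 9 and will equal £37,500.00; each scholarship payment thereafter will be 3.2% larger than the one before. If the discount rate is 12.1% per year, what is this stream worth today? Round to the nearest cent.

Value at end of year 8: C₁ / (r − g) = £37,500.00 / (0.121 − 0.032) = £421,348.3146
Discount to today: PV = £421,348.3146 / (1 + 0.121)^8 = £421,348.3146 / 2.493704 = £168,964.85

£168964.85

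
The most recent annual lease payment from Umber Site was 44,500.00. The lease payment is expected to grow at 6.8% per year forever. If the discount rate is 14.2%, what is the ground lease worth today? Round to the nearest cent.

642243.24

D₁ = D₀ × (1 + g) = 44,500.00 × 1.068 = 47,526.0000
Growing perpetuity: P = D₁ / (r − g) = 47,526.0000 / (0.142 − 0.068) = 642,243.24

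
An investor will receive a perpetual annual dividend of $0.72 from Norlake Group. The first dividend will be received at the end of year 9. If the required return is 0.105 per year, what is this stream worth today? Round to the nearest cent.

$3.08

Value at end of year 8: C / r = $0.72 / 0.105 = $6.8571
Discount to today: PV = $6.8571 / (1 + 0.105)^8 = $6.8571 / 2.222789 = $3.08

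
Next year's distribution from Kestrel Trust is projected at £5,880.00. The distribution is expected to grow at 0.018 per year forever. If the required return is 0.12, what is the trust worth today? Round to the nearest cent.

£57647.06

Growing perpetuity: P = D₁ / (r − g) = £5,880.0000 / (0.12 − 0.018) = £57,647.06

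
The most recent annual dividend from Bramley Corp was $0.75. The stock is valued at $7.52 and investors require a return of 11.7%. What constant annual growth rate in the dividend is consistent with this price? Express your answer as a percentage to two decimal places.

P = D₀(1+g)/(r−g) ⇒ P(r−g) = D₀(1+g) ⇒ g(P+D₀) = P·r − D₀
g = (P·r − D₀)/(P + D₀) = ($7.52×0.117 − $0.75) / ($7.52 + $0.75) = 0.015700

1.57%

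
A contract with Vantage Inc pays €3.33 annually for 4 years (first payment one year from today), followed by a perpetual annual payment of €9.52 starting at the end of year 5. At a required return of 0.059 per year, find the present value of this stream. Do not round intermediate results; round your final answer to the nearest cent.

€139.86

PV of 4-year annuity: €3.33 × [1 − (1+0.059)^−4] / 0.059 = 11.56527
Perpetuity value at year 4: €9.52 / 0.059 = 161.35593
PV of perpetuity: 161.35593 / (1+0.059)^4 = 128.29245
Total PV = 11.56527 + 128.29245 = 139.85772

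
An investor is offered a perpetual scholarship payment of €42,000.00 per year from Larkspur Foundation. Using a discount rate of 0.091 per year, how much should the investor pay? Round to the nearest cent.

Level perpetuity: PV = C / r = €42,000.00 / 0.091 = €461,538.46

€461538.46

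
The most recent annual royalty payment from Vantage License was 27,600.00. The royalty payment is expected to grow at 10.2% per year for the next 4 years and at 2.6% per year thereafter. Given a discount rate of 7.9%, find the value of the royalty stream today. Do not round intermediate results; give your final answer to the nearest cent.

D_1 = 30415.20000
D_2 = 33517.55040
D_3 = 36936.34054
D_4 = 40703.84728
Terminal value at year 4: TV = D_4×(1+g_2)/(r−g_2) = 41762.14731/0.053 = 787965.04349
P_0 = D_1/(1+r)^1 + D_2/(1+r)^2 + D_3/(1+r)^3 + D_4/(1+r)^4 + TV/(1+r)^4
    = 28188.32252 + 28789.18574 + 29402.85699 + 30029.60927 + 581327.90773 = 697737.88225

697737.88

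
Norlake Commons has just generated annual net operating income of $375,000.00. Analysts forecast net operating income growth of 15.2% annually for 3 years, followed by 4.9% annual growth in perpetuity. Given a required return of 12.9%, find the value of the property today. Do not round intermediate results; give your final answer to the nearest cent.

$6395332.96

D_1 = 432000.00000
D_2 = 497664.00000
D_3 = 573308.92800
Terminal value at year 3: TV = D_3×(1+g_2)/(r−g_2) = 601401.06547/0.08 = 7517513.31840
P_0 = D_1/(1+r)^1 + D_2/(1+r)^2 + D_3/(1+r)^3 + TV/(1+r)^3
    = 382639.50399 + 390434.64003 + 398388.57866 + 5223870.23774 = 6395332.96042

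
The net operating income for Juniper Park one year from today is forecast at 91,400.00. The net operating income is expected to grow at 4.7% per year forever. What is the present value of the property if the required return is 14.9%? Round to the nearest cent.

Growing perpetuity: P = D₁ / (r − g) = 91,400.0000 / (0.149 − 0.047) = 896,078.43

896078.43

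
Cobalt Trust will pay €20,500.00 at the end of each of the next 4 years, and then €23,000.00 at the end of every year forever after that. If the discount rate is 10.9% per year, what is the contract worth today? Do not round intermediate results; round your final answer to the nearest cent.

€203236.47

PV of 4-year annuity: €20,500.00 × [1 − (1+0.109)^−4] / 0.109 = 63736.16717
Perpetuity value at year 4: €23,000.00 / 0.109 = 211009.17431
PV of perpetuity: 211009.17431 / (1+0.109)^4 = 139500.30382
Total PV = 63736.16717 + 139500.30382 = 203236.47100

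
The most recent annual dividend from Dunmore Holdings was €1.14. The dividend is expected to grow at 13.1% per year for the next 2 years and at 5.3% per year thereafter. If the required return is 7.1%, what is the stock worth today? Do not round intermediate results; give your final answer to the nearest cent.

€76.85

D_1 = 1.28934
D_2 = 1.45824
Terminal value at year 2: TV = D_2×(1+g_2)/(r−g_2) = 1.53553/0.018 = 85.30725
P_0 = D_1/(1+r)^1 + D_2/(1+r)^2 + TV/(1+r)^2
    = 1.20387 + 1.27131 + 74.37158 = 76.84675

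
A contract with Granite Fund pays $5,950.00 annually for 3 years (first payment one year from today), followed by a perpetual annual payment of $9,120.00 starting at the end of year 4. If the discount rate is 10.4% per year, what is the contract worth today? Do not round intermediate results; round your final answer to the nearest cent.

$79864.17

PV of 3-year annuity: $5,950.00 × [1 − (1+0.104)^−3] / 0.104 = 14693.18811
Perpetuity value at year 3: $9,120.00 / 0.104 = 87692.30769
PV of perpetuity: 87692.30769 / (1+0.104)^3 = 65170.98408
Total PV = 14693.18811 + 65170.98408 = 79864.17218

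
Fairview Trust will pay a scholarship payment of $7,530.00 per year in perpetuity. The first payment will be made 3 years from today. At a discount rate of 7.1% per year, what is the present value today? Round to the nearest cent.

Value at end of year 2: C / r = $7,530.00 / 0.071 = $106,056.3380
Discount to today: PV = $106,056.3380 / (1 + 0.071)^2 = $106,056.3380 / 1.147041 = $92,460.81

$92460.81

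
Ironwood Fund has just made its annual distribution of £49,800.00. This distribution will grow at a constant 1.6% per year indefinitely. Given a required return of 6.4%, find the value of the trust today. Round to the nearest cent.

D₁ = D₀ × (1 + g) = £49,800.00 × 1.016 = £50,596.8000
Growing perpetuity: P = D₁ / (r − g) = £50,596.8000 / (0.064 − 0.016) = £1,054,100.00

£1054100.00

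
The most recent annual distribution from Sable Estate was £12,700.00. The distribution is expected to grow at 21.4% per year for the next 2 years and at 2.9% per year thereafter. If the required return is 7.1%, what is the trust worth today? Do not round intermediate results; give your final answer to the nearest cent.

D_1 = 15417.80000
D_2 = 18717.20920
Terminal value at year 2: TV = D_2×(1+g_2)/(r−g_2) = 19260.00827/0.042 = 458571.62540
P_0 = D_1/(1+r)^1 + D_2/(1+r)^2 + TV/(1+r)^2
    = 14395.70495 + 16317.82055 + 399786.60344 = 430500.12894

£430500.13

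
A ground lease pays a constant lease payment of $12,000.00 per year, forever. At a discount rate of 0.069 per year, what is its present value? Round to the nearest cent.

Level perpetuity: PV = C / r = $12,000.00 / 0.069 = $173,913.04

$173913.04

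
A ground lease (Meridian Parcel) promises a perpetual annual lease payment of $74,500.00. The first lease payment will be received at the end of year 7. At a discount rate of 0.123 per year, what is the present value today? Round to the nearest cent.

Value at end of year 6: C / r = $74,500.00 / 0.123 = $605,691.0569
Discount to today: PV = $605,691.0569 / (1 + 0.123)^6 = $605,691.0569 / 2.005758 = $301,976.14

$301976.14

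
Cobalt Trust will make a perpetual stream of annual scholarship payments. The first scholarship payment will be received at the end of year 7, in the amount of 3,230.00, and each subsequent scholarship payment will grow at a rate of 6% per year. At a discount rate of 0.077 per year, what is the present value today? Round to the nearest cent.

121747.31

Value at end of year 6: C₁ / (r − g) = 3,230.00 / (0.077 − 0.06) = 190,000.0000
Discount to today: PV = 190,000.0000 / (1 + 0.077)^6 = 190,000.0000 / 1.560609 = 121,747.31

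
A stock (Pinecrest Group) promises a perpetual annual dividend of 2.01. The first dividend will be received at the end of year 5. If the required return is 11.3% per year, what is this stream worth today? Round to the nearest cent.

11.59

Value at end of year 4: C / r = 2.01 / 0.113 = 17.7876
Discount to today: PV = 17.7876 / (1 + 0.113)^4 = 17.7876 / 1.534549 = 11.59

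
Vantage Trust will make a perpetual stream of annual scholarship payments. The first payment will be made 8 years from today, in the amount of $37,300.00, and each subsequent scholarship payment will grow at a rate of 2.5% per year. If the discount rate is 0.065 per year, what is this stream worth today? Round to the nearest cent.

Value at end of year 7: C₁ / (r − g) = $37,300.00 / (0.065 − 0.025) = $932,500.0000
Discount to today: PV = $932,500.0000 / (1 + 0.065)^7 = $932,500.0000 / 1.553987 = $600,069.55

$600069.55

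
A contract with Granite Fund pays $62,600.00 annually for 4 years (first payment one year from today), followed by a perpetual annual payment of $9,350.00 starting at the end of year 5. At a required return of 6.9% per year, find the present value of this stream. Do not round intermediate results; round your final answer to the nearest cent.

PV of 4-year annuity: $62,600.00 × [1 − (1+0.069)^−4] / 0.069 = 212518.98660
Perpetuity value at year 4: $9,350.00 / 0.069 = 135507.24638
PV of perpetuity: 135507.24638 / (1+0.069)^4 = 103765.19327
Total PV = 212518.98660 + 103765.19327 = 316284.17987

$316284.18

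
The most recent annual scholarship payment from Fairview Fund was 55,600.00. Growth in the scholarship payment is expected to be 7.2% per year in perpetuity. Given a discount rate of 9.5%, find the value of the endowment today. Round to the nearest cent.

2591443.48

D₁ = D₀ × (1 + g) = 55,600.00 × 1.072 = 59,603.2000
Growing perpetuity: P = D₁ / (r − g) = 59,603.2000 / (0.095 − 0.072) = 2,591,443.48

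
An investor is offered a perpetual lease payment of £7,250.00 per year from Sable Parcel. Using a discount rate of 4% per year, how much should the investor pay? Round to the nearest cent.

£181250.00

Level perpetuity: PV = C / r = £7,250.00 / 0.04 = £181,250.00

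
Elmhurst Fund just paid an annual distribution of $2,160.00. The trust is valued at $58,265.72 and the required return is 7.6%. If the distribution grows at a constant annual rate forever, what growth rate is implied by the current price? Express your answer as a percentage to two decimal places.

P = D₀(1+g)/(r−g) ⇒ P(r−g) = D₀(1+g) ⇒ g(P+D₀) = P·r − D₀
g = (P·r − D₀)/(P + D₀) = ($58,265.72×0.076 − $2,160.00) / ($58,265.72 + $2,160.00) = 0.037537

3.75%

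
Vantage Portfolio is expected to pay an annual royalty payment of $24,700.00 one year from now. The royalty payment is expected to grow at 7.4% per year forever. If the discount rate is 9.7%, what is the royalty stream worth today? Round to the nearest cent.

Growing perpetuity: P = D₁ / (r − g) = $24,700.0000 / (0.097 − 0.074) = $1,073,913.04

$1073913.04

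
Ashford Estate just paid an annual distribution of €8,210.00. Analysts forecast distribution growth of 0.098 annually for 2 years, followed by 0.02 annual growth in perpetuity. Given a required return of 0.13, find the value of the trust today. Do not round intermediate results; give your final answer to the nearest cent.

D_1 = 9014.58000
D_2 = 9898.00884
Terminal value at year 2: TV = D_2×(1+g_2)/(r−g_2) = 10095.96902/0.11 = 91781.53652
P_0 = D_1/(1+r)^1 + D_2/(1+r)^2 + TV/(1+r)^2
    = 7977.50442 + 7751.59280 + 71878.40592 = 87607.50314

€87607.50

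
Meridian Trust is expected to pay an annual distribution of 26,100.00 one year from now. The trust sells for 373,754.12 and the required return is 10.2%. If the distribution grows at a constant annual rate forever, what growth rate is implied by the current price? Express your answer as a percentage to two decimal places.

3.22%

P = D₁/(r−g) ⇒ g = r − D₁/P = 0.102 − 26,100.00/373,754.12 = 0.032168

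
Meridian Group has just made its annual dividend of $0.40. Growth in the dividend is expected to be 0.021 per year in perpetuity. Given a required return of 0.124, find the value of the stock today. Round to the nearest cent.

D₁ = D₀ × (1 + g) = $0.40 × 1.021 = $0.4084
Growing perpetuity: P = D₁ / (r − g) = $0.4084 / (0.124 − 0.021) = $3.97

$3.97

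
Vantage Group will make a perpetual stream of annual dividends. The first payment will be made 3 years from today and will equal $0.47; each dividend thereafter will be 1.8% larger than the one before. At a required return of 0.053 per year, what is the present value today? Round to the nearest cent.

$12.11

Value at end of year 2: C₁ / (r − g) = $0.47 / (0.053 − 0.018) = $13.4286
Discount to today: PV = $13.4286 / (1 + 0.053)^2 = $13.4286 / 1.108809 = $12.11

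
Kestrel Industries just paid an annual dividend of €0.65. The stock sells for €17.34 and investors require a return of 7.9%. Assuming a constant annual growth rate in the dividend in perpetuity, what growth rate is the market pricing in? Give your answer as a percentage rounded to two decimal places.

4.00%

P = D₀(1+g)/(r−g) ⇒ P(r−g) = D₀(1+g) ⇒ g(P+D₀) = P·r − D₀
g = (P·r − D₀)/(P + D₀) = (€17.34×0.079 − €0.65) / (€17.34 + €0.65) = 0.040014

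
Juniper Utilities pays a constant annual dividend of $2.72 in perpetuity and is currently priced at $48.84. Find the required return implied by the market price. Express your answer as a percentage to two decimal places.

5.57%

P = C/r ⇒ r = C/P = $2.72/$48.84 = 0.055692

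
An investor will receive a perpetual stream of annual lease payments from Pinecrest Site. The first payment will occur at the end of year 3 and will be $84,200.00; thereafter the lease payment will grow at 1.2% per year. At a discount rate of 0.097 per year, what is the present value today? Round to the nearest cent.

$823151.76

Value at end of year 2: C₁ / (r − g) = $84,200.00 / (0.097 − 0.012) = $990,588.2353
Discount to today: PV = $990,588.2353 / (1 + 0.097)^2 = $990,588.2353 / 1.203409 = $823,151.76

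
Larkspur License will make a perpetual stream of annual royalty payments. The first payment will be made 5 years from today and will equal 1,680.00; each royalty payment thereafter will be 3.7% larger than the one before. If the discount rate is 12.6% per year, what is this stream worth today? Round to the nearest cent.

Value at end of year 4: C₁ / (r − g) = 1,680.00 / (0.126 − 0.037) = 18,876.4045
Discount to today: PV = 18,876.4045 / (1 + 0.126)^4 = 18,876.4045 / 1.607510 = 11,742.64

11742.64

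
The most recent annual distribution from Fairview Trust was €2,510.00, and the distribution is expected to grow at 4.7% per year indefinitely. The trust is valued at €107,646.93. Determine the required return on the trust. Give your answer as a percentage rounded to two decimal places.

D₁ = €2,510.00 × 1.047 = €2,627.9700
P = D₁/(r − g) ⇒ r = D₁/P + g = €2,627.9700/€107,646.93 + 0.047 = 0.024413 + 0.047 = 0.071413

7.14%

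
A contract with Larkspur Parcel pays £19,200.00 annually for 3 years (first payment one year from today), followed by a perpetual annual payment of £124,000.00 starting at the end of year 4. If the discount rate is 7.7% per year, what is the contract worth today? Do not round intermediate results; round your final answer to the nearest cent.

£1338841.15

PV of 3-year annuity: £19,200.00 × [1 − (1+0.077)^−3] / 0.077 = 49749.33643
Perpetuity value at year 3: £124,000.00 / 0.077 = 1610389.61039
PV of perpetuity: 1610389.61039 / (1+0.077)^3 = 1289091.81264
Total PV = 49749.33643 + 1289091.81264 = 1338841.14907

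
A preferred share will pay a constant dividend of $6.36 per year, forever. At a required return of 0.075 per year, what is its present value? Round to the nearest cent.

Level perpetuity: PV = C / r = $6.36 / 0.075 = $84.80

$84.80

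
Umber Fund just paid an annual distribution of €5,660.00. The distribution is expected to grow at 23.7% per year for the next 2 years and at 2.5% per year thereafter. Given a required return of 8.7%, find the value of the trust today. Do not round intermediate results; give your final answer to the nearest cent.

€134950.36

D_1 = 7001.42000
D_2 = 8660.75654
Terminal value at year 2: TV = D_2×(1+g_2)/(r−g_2) = 8877.27545/0.062 = 143181.86215
P_0 = D_1/(1+r)^1 + D_2/(1+r)^2 + TV/(1+r)^2
    = 6441.04876 + 7329.87793 + 121179.43358 = 134950.36027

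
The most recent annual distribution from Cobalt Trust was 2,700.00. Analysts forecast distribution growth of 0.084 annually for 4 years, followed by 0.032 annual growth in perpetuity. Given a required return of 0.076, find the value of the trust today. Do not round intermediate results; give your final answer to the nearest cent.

D_1 = 2926.80000
D_2 = 3172.65120
D_3 = 3439.15390
D_4 = 3728.04283
Terminal value at year 4: TV = D_4×(1+g_2)/(r−g_2) = 3847.34020/0.044 = 87439.54998
P_0 = D_1/(1+r)^1 + D_2/(1+r)^2 + D_3/(1+r)^3 + D_4/(1+r)^4 + TV/(1+r)^4
    = 2720.07435 + 2740.29795 + 2760.67191 + 2781.19735 + 65231.71977 = 76233.96134

76233.96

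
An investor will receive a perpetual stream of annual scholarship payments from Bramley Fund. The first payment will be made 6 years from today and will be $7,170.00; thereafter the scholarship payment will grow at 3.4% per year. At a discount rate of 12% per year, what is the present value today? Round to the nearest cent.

$47307.56

Value at end of year 5: C₁ / (r − g) = $7,170.00 / (0.12 − 0.034) = $83,372.0930
Discount to today: PV = $83,372.0930 / (1 + 0.12)^5 = $83,372.0930 / 1.762342 = $47,307.56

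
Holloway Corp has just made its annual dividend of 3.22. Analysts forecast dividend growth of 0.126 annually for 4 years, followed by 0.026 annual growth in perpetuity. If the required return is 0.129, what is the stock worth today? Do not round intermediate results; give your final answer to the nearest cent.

D_1 = 3.62572
D_2 = 4.08256
D_3 = 4.59696
D_4 = 5.17618
Terminal value at year 4: TV = D_4×(1+g_2)/(r−g_2) = 5.31076/0.103 = 51.56079
P_0 = D_1/(1+r)^1 + D_2/(1+r)^2 + D_3/(1+r)^3 + D_4/(1+r)^4 + TV/(1+r)^4
    = 3.21144 + 3.20291 + 3.19440 + 3.18591 + 31.73539 = 44.53005

44.53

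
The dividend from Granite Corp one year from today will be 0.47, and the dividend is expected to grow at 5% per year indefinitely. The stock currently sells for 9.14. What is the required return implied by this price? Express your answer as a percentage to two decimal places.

10.14%

P = D₁/(r − g) ⇒ r = D₁/P + g = 0.4700/9.14 + 0.05 = 0.051422 + 0.05 = 0.101422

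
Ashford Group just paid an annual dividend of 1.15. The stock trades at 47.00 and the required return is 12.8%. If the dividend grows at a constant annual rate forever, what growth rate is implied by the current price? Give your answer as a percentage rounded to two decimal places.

10.11%

P = D₀(1+g)/(r−g) ⇒ P(r−g) = D₀(1+g) ⇒ g(P+D₀) = P·r − D₀
g = (P·r − D₀)/(P + D₀) = (47.00×0.128 − 1.15) / (47.00 + 1.15) = 0.101059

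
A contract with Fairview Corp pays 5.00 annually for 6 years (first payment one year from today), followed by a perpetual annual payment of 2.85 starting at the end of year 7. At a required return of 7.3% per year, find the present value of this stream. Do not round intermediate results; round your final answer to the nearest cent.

PV of 6-year annuity: 5.00 × [1 − (1+0.073)^−6] / 0.073 = 23.61357
Perpetuity value at year 6: 2.85 / 0.073 = 39.04110
PV of perpetuity: 39.04110 / (1+0.073)^6 = 25.58136
Total PV = 23.61357 + 25.58136 = 49.19493

49.19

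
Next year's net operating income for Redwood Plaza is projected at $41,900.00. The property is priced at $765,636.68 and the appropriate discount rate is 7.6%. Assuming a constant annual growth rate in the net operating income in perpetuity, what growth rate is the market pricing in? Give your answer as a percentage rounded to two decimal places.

P = D₁/(r−g) ⇒ g = r − D₁/P = 0.076 − $41,900.00/$765,636.68 = 0.021274

2.13%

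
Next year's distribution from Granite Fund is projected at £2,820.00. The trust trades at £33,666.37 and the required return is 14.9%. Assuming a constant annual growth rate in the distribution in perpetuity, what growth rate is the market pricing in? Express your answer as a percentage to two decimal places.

P = D₁/(r−g) ⇒ g = r − D₁/P = 0.149 − £2,820.00/£33,666.37 = 0.065237

6.52%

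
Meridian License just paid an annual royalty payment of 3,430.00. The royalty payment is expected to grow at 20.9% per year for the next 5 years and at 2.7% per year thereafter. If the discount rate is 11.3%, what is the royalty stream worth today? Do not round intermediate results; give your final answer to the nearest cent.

D_1 = 4146.87000
D_2 = 5013.56583
D_3 = 6061.40109
D_4 = 7328.23392
D_5 = 8859.83480
Terminal value at year 5: TV = D_5×(1+g_2)/(r−g_2) = 9099.05034/0.086 = 105802.91098
P_0 = D_1/(1+r)^1 + D_2/(1+r)^2 + D_3/(1+r)^3 + D_4/(1+r)^4 + D_5/(1+r)^5 + TV/(1+r)^5
    = 3725.84906 + 4047.21609 + 4396.30212 + 4775.49798 + 5187.40078 + 61947.21624 = 84079.48227

84079.48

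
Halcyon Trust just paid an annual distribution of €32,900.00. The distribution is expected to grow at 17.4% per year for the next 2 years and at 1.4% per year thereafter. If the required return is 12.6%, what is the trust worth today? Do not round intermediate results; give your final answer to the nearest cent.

D_1 = 38624.60000
D_2 = 45345.28040
Terminal value at year 2: TV = D_2×(1+g_2)/(r−g_2) = 45980.11433/0.112 = 410536.73505
P_0 = D_1/(1+r)^1 + D_2/(1+r)^2 + TV/(1+r)^2
    = 34302.48668 + 35764.75965 + 323798.80607 = 393866.05240

€393866.05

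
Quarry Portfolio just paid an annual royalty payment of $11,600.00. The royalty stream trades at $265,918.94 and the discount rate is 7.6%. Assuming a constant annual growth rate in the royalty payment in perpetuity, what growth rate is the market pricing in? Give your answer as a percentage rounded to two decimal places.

P = D₀(1+g)/(r−g) ⇒ P(r−g) = D₀(1+g) ⇒ g(P+D₀) = P·r − D₀
g = (P·r − D₀)/(P + D₀) = ($265,918.94×0.076 − $11,600.00) / ($265,918.94 + $11,600.00) = 0.031024

3.10%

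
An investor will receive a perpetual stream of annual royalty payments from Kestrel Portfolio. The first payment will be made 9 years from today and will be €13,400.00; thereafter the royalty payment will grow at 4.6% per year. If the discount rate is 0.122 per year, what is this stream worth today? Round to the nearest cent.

Value at end of year 8: C₁ / (r − g) = €13,400.00 / (0.122 − 0.046) = €176,315.7895
Discount to today: PV = €176,315.7895 / (1 + 0.122)^8 = €176,315.7895 / 2.511556 = €70,201.82

€70201.82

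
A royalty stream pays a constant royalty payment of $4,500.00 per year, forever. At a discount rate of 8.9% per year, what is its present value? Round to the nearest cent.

Level perpetuity: PV = C / r = $4,500.00 / 0.089 = $50,561.80

$50561.80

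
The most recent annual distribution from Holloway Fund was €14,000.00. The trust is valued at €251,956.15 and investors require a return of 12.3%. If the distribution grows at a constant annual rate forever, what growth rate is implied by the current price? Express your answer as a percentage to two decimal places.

6.39%

P = D₀(1+g)/(r−g) ⇒ P(r−g) = D₀(1+g) ⇒ g(P+D₀) = P·r − D₀
g = (P·r − D₀)/(P + D₀) = (€251,956.15×0.123 − €14,000.00) / (€251,956.15 + €14,000.00) = 0.063885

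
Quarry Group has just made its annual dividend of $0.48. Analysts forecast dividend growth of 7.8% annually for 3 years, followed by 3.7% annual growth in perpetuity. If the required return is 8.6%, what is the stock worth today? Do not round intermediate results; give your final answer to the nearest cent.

D_1 = 0.51744
D_2 = 0.55780
D_3 = 0.60131
Terminal value at year 3: TV = D_3×(1+g_2)/(r−g_2) = 0.62356/0.049 = 12.72566
P_0 = D_1/(1+r)^1 + D_2/(1+r)^2 + D_3/(1+r)^3 + TV/(1+r)^3
    = 0.47646 + 0.47295 + 0.46947 + 9.93552 = 11.35441

$11.35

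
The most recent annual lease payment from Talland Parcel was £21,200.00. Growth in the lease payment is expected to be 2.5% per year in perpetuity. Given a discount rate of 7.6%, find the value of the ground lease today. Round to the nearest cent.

D₁ = D₀ × (1 + g) = £21,200.00 × 1.025 = £21,730.0000
Growing perpetuity: P = D₁ / (r − g) = £21,730.0000 / (0.076 − 0.025) = £426,078.43

£426078.43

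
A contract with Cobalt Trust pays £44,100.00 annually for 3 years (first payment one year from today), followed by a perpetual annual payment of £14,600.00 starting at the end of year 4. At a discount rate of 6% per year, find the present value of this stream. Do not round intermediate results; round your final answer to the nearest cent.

£322187.19

PV of 3-year annuity: £44,100.00 × [1 − (1+0.06)^−3] / 0.06 = 117879.82697
Perpetuity value at year 3: £14,600.00 / 0.06 = 243333.33333
PV of perpetuity: 243333.33333 / (1+0.06)^3 = 204307.35887
Total PV = 117879.82697 + 204307.35887 = 322187.18584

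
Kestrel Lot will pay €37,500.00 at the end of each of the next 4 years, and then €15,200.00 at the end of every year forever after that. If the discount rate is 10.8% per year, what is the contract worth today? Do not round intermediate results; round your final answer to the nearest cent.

€210221.75

PV of 4-year annuity: €37,500.00 × [1 − (1+0.108)^−4] / 0.108 = 116840.26121
Perpetuity value at year 4: €15,200.00 / 0.108 = 140740.74074
PV of perpetuity: 140740.74074 / (1+0.108)^4 = 93381.48820
Total PV = 116840.26121 + 93381.48820 = 210221.74941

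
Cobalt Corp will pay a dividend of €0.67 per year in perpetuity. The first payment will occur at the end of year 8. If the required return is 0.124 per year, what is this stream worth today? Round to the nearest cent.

€2.38

Value at end of year 7: C / r = €0.67 / 0.124 = €5.4032
Discount to today: PV = €5.4032 / (1 + 0.124)^7 = €5.4032 / 2.266544 = €2.38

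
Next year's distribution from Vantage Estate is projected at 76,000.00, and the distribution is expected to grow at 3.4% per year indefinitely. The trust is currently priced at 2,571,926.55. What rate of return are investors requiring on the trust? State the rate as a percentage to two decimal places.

P = D₁/(r − g) ⇒ r = D₁/P + g = 76,000.0000/2,571,926.55 + 0.034 = 0.029550 + 0.034 = 0.063550

6.35%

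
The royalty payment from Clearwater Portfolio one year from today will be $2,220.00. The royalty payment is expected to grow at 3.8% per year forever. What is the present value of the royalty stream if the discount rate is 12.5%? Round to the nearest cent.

Growing perpetuity: P = D₁ / (r − g) = $2,220.0000 / (0.125 − 0.038) = $25,517.24

$25517.24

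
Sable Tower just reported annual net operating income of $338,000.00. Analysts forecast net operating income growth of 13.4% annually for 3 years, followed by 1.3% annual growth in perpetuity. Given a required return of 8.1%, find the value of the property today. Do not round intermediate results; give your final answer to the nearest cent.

D_1 = 383292.00000
D_2 = 434653.12800
D_3 = 492896.64715
Terminal value at year 3: TV = D_3×(1+g_2)/(r−g_2) = 499304.30356/0.068 = 7342710.34654
P_0 = D_1/(1+r)^1 + D_2/(1+r)^2 + D_3/(1+r)^3 + TV/(1+r)^3
    = 354571.69288 + 371955.87393 + 390192.37839 + 5812718.81339 = 6929438.75859

$6929438.76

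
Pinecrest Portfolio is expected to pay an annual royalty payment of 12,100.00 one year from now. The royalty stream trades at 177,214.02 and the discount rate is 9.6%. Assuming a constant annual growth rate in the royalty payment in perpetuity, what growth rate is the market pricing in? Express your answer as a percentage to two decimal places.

P = D₁/(r−g) ⇒ g = r − D₁/P = 0.096 − 12,100.00/177,214.02 = 0.027721

2.77%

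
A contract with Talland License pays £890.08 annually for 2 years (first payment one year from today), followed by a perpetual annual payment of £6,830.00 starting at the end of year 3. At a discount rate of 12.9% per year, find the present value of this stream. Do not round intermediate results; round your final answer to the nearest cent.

PV of 2-year annuity: £890.08 × [1 − (1+0.129)^−2] / 0.129 = 1486.67768
Perpetuity value at year 2: £6,830.00 / 0.129 = 52945.73643
PV of perpetuity: 52945.73643 / (1+0.129)^2 = 41537.76352
Total PV = 1486.67768 + 41537.76352 = 43024.44120

£43024.44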